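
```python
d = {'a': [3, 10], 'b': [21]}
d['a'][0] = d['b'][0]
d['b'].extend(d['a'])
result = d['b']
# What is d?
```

After line 1: d = {'a': [3, 10], 'b': [21]}
After line 2 (a[0] = b[0] = 21): d = {'a': [21, 10], 'b': [21]}
After line 3 (b.extend(a) appends [21, 10]): d = {'a': [21, 10], 'b': [21, 21, 10]}
After line 4: result = d['b'] = [21, 21, 10]

{'a': [21, 10], 'b': [21, 21, 10]}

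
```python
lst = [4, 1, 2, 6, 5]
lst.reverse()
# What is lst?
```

[5, 6, 2, 1, 4]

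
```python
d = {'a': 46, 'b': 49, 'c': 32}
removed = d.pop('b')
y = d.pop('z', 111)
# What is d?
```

After line 1: d = {'a': 46, 'b': 49, 'c': 32}
After line 2 (pop 'b' returns 49): d = {'a': 46, 'c': 32}, removed = 49
After line 3 (pop 'z' missing, returns default 111): d = {'a': 46, 'c': 32}, y = 111

{'a': 46, 'c': 32}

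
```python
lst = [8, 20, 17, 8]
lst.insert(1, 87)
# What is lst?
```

[8, 87, 20, 17, 8]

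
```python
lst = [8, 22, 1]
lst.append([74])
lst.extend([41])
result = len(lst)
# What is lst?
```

After line 1: lst = [8, 22, 1]
After line 2 (append adds [74] as single element): lst = [8, 22, 1, [74]]
After line 3 (extend unpacks [41], adds 41): lst = [8, 22, 1, [74], 41]
After line 4: result = len(lst) = 5

[8, 22, 1, [74], 41]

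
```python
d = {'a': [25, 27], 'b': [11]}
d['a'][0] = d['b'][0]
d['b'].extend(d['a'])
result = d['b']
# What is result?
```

After line 1: d = {'a': [25, 27], 'b': [11]}
After line 2 (a[0] = b[0] = 11): d = {'a': [11, 27], 'b': [11]}
After line 3 (b.extend(a) appends [11, 27]): d = {'a': [11, 27], 'b': [11, 11, 27]}
After line 4: result = d['b'] = [11, 11, 27]

[11, 11, 27]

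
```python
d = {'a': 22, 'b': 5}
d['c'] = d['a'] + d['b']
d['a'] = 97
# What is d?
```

After line 1: d = {'a': 22, 'b': 5}
After line 2 (d['c'] = 22 + 5): d = {'a': 22, 'b': 5, 'c': 27}
After line 3: d = {'a': 97, 'b': 5, 'c': 27}

{'a': 97, 'b': 5, 'c': 27}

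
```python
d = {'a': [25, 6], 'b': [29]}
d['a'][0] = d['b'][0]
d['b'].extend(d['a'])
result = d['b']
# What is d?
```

After line 1: d = {'a': [25, 6], 'b': [29]}
After line 2 (a[0] = b[0] = 29): d = {'a': [29, 6], 'b': [29]}
After line 3 (b.extend(a) appends [29, 6]): d = {'a': [29, 6], 'b': [29, 29, 6]}
After line 4: result = d['b'] = [29, 29, 6]

{'a': [29, 6], 'b': [29, 29, 6]}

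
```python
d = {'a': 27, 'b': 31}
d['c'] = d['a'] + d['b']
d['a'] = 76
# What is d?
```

After line 1: d = {'a': 27, 'b': 31}
After line 2 (d['c'] = 27 + 31): d = {'a': 27, 'b': 31, 'c': 58}
After line 3: d = {'a': 76, 'b': 31, 'c': 58}

{'a': 76, 'b': 31, 'c': 58}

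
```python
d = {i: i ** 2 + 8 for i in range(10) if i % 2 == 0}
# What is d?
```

{0: 8, 2: 12, 4: 24, 6: 44, 8: 72}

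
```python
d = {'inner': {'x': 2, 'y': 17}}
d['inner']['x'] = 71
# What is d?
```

After line 1: d = {'inner': {'x': 2, 'y': 17}}
After line 2 (inner x overwritten): d = {'inner': {'x': 71, 'y': 17}}

{'inner': {'x': 71, 'y': 17}}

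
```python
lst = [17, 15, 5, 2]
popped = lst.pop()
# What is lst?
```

[17, 15, 5]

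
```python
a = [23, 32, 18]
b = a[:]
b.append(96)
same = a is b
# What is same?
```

After line 1: a = [23, 32, 18]
After line 2 (b = a[:] is a shallow copy, new object): a = [23, 32, 18], b = [23, 32, 18]
After line 3 (append only mutates b): a = [23, 32, 18], b = [23, 32, 18, 96]
After line 4 (same = a is b; different objects -> False): same = False

False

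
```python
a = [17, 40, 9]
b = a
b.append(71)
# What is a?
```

After line 1: a = [17, 40, 9]
After line 2 (b = a is an alias, same object): a = [17, 40, 9], b = [17, 40, 9]
After line 3 (b.append mutates the shared list): a = [17, 40, 9, 71], b = [17, 40, 9, 71]

[17, 40, 9, 71]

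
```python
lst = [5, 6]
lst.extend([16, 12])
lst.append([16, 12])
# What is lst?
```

After line 1: lst = [5, 6]
After line 2 (extend unpacks [16, 12]): lst = [5, 6, 16, 12]
After line 3 (append adds [16, 12] as single element): lst = [5, 6, 16, 12, [16, 12]]

[5, 6, 16, 12, [16, 12]]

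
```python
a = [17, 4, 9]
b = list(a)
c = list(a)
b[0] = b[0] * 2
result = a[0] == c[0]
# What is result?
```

After line 1: a = [17, 4, 9]
After line 2 (b = list(a), copy): a = [17, 4, 9], b = [17, 4, 9]
After line 3 (c = list(a) is a copy, new object): c = [17, 4, 9]
After line 4 (b[0] = 17 * 2 = 34; only b mutates (copy)): a = [17, 4, 9], b = [34, 4, 9], c = [17, 4, 9]
After line 5 (a[0] = 17, c[0] = 17; result = True)

True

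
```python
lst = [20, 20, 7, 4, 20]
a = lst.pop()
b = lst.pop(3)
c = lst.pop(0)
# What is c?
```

After line 1: lst = [20, 20, 7, 4, 20]
After line 2 (pop() -> a = 20): lst = [20, 20, 7, 4]
After line 3 (pop(3) -> b = 4): lst = [20, 20, 7]
After line 4 (pop(0) -> c = 20): lst = [20, 7]

20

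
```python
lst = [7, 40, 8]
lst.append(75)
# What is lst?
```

[7, 40, 8, 75]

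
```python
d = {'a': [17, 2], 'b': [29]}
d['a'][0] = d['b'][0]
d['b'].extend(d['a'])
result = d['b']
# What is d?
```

After line 1: d = {'a': [17, 2], 'b': [29]}
After line 2 (a[0] = b[0] = 29): d = {'a': [29, 2], 'b': [29]}
After line 3 (b.extend(a) appends [29, 2]): d = {'a': [29, 2], 'b': [29, 29, 2]}
After line 4: result = d['b'] = [29, 29, 2]

{'a': [29, 2], 'b': [29, 29, 2]}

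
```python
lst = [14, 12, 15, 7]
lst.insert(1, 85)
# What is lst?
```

[14, 85, 12, 15, 7]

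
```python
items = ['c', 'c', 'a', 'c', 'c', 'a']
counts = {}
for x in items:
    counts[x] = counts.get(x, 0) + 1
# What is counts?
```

Initial: counts = {}, items = ['c', 'c', 'a', 'c', 'c', 'a']
See 'c': counts = {'c': 1}
See 'c': counts = {'c': 2}
See 'a': counts = {'c': 2, 'a': 1}
See 'c': counts = {'c': 3, 'a': 1}
See 'c': counts = {'c': 4, 'a': 1}
See 'a': counts = {'c': 4, 'a': 2}

{'c': 4, 'a': 2}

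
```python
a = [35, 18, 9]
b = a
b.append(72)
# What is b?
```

After line 1: a = [35, 18, 9]
After line 2 (b = a is an alias, same object): a = [35, 18, 9], b = [35, 18, 9]
After line 3 (b.append mutates the shared list): a = [35, 18, 9, 72], b = [35, 18, 9, 72]

[35, 18, 9, 72]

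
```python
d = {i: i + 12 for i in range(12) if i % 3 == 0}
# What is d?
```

{0: 12, 3: 15, 6: 18, 9: 21}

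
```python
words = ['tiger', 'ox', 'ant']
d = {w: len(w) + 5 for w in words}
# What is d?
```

{'tiger': 10, 'ox': 7, 'ant': 8}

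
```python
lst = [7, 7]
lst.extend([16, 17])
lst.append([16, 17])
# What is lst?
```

After line 1: lst = [7, 7]
After line 2 (extend unpacks [16, 17]): lst = [7, 7, 16, 17]
After line 3 (append adds [16, 17] as single element): lst = [7, 7, 16, 17, [16, 17]]

[7, 7, 16, 17, [16, 17]]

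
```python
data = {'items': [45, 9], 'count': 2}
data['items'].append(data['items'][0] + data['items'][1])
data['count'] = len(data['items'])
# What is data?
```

After line 1: data = {'items': [45, 9], 'count': 2}
After line 2 (append 45 + 9 = 54): data = {'items': [45, 9, 54], 'count': 2}
After line 3 (count = len(items) = 3): data = {'items': [45, 9, 54], 'count': 3}

{'items': [45, 9, 54], 'count': 3}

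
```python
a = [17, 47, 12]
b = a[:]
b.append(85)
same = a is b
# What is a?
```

After line 1: a = [17, 47, 12]
After line 2 (b = a[:] is a shallow copy, new object): a = [17, 47, 12], b = [17, 47, 12]
After line 3 (append only mutates b): a = [17, 47, 12], b = [17, 47, 12, 85]
After line 4 (same = a is b; different objects -> False): same = False

[17, 47, 12]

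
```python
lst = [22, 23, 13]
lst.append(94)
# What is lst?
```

[22, 23, 13, 94]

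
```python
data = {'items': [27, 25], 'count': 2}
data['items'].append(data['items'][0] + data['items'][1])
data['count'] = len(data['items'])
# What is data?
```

After line 1: data = {'items': [27, 25], 'count': 2}
After line 2 (append 27 + 25 = 52): data = {'items': [27, 25, 52], 'count': 2}
After line 3 (count = len(items) = 3): data = {'items': [27, 25, 52], 'count': 3}

{'items': [27, 25, 52], 'count': 3}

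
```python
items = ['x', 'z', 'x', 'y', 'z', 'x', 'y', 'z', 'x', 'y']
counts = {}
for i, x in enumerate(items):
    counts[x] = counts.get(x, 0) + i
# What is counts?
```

Initial: counts = {}, items = ['x', 'z', 'x', 'y', 'z', 'x', 'y', 'z', 'x', 'y']
i=0, x='x': counts = {'x': 0}
i=1, x='z': counts = {'x': 0, 'z': 1}
i=2, x='x': counts = {'x': 2, 'z': 1}
i=3, x='y': counts = {'x': 2, 'z': 1, 'y': 3}
i=4, x='z': counts = {'x': 2, 'z': 5, 'y': 3}
i=5, x='x': counts = {'x': 7, 'z': 5, 'y': 3}
i=6, x='y': counts = {'x': 7, 'z': 5, 'y': 9}
i=7, x='z': counts = {'x': 7, 'z': 12, 'y': 9}
i=8, x='x': counts = {'x': 15, 'z': 12, 'y': 9}
i=9, x='y': counts = {'x': 15, 'z': 12, 'y': 18}

{'x': 15, 'z': 12, 'y': 18}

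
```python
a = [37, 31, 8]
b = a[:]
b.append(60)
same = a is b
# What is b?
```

After line 1: a = [37, 31, 8]
After line 2 (b = a[:] is a shallow copy, new object): a = [37, 31, 8], b = [37, 31, 8]
After line 3 (append only mutates b): a = [37, 31, 8], b = [37, 31, 8, 60]
After line 4 (same = a is b; different objects -> False): same = False

[37, 31, 8, 60]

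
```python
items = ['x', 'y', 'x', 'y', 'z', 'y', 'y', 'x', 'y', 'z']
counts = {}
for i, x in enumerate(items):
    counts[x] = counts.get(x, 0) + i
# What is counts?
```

Initial: counts = {}, items = ['x', 'y', 'x', 'y', 'z', 'y', 'y', 'x', 'y', 'z']
i=0, x='x': counts = {'x': 0}
i=1, x='y': counts = {'x': 0, 'y': 1}
i=2, x='x': counts = {'x': 2, 'y': 1}
i=3, x='y': counts = {'x': 2, 'y': 4}
i=4, x='z': counts = {'x': 2, 'y': 4, 'z': 4}
i=5, x='y': counts = {'x': 2, 'y': 9, 'z': 4}
i=6, x='y': counts = {'x': 2, 'y': 15, 'z': 4}
i=7, x='x': counts = {'x': 9, 'y': 15, 'z': 4}
i=8, x='y': counts = {'x': 9, 'y': 23, 'z': 4}
i=9, x='z': counts = {'x': 9, 'y': 23, 'z': 13}

{'x': 9, 'y': 23, 'z': 13}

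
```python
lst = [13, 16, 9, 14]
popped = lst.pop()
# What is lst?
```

[13, 16, 9]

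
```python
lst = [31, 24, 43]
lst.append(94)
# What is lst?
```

[31, 24, 43, 94]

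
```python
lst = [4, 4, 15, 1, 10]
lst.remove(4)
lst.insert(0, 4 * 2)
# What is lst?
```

After line 1: lst = [4, 4, 15, 1, 10]
After line 2 (remove first 4): lst = [4, 15, 1, 10]
After line 3 (insert 8 at index 0): lst = [8, 4, 15, 1, 10]

[8, 4, 15, 1, 10]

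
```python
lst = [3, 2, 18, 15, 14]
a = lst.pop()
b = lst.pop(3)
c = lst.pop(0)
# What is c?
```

After line 1: lst = [3, 2, 18, 15, 14]
After line 2 (pop() -> a = 14): lst = [3, 2, 18, 15]
After line 3 (pop(3) -> b = 15): lst = [3, 2, 18]
After line 4 (pop(0) -> c = 3): lst = [2, 18]

3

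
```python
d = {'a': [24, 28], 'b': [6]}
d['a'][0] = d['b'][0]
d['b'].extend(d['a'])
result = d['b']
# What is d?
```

After line 1: d = {'a': [24, 28], 'b': [6]}
After line 2 (a[0] = b[0] = 6): d = {'a': [6, 28], 'b': [6]}
After line 3 (b.extend(a) appends [6, 28]): d = {'a': [6, 28], 'b': [6, 6, 28]}
After line 4: result = d['b'] = [6, 6, 28]

{'a': [6, 28], 'b': [6, 6, 28]}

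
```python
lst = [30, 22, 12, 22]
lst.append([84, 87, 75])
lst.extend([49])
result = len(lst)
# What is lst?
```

After line 1: lst = [30, 22, 12, 22]
After line 2 (append adds [84, 87, 75] as single element): lst = [30, 22, 12, 22, [84, 87, 75]]
After line 3 (extend unpacks [49], adds 49): lst = [30, 22, 12, 22, [84, 87, 75], 49]
After line 4: result = len(lst) = 6

[30, 22, 12, 22, [84, 87, 75], 49]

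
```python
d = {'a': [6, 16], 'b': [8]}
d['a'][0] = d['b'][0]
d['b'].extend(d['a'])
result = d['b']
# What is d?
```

After line 1: d = {'a': [6, 16], 'b': [8]}
After line 2 (a[0] = b[0] = 8): d = {'a': [8, 16], 'b': [8]}
After line 3 (b.extend(a) appends [8, 16]): d = {'a': [8, 16], 'b': [8, 8, 16]}
After line 4: result = d['b'] = [8, 8, 16]

{'a': [8, 16], 'b': [8, 8, 16]}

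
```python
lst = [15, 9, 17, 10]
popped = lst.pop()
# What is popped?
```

10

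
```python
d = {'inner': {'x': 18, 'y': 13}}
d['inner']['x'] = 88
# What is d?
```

After line 1: d = {'inner': {'x': 18, 'y': 13}}
After line 2 (inner x overwritten): d = {'inner': {'x': 88, 'y': 13}}

{'inner': {'x': 88, 'y': 13}}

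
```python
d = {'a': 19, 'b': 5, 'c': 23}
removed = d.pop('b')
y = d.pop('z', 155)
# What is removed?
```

After line 1: d = {'a': 19, 'b': 5, 'c': 23}
After line 2 (pop 'b' returns 5): d = {'a': 19, 'c': 23}, removed = 5
After line 3 (pop 'z' missing, returns default 155): d = {'a': 19, 'c': 23}, y = 155

5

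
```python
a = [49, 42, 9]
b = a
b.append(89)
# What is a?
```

After line 1: a = [49, 42, 9]
After line 2 (b = a is an alias, same object): a = [49, 42, 9], b = [49, 42, 9]
After line 3 (b.append mutates the shared list): a = [49, 42, 9, 89], b = [49, 42, 9, 89]

[49, 42, 9, 89]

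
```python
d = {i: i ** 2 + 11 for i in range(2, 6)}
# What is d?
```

{2: 15, 3: 20, 4: 27, 5: 36}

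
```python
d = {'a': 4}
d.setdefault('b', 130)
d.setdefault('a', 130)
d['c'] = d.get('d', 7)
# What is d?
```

After line 1: d = {'a': 4}
After line 2 (setdefault adds 'b'=130): d = {'a': 4, 'b': 130}
After line 3 (setdefault 'a' no-op, already exists): d = {'a': 4, 'b': 130}
After line 4 (get('d', 7) returns default since 'd' not in d): d = {'a': 4, 'b': 130, 'c': 7}

{'a': 4, 'b': 130, 'c': 7}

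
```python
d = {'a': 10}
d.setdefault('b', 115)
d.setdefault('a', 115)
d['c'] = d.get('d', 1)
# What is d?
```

After line 1: d = {'a': 10}
After line 2 (setdefault adds 'b'=115): d = {'a': 10, 'b': 115}
After line 3 (setdefault 'a' no-op, already exists): d = {'a': 10, 'b': 115}
After line 4 (get('d', 1) returns default since 'd' not in d): d = {'a': 10, 'b': 115, 'c': 1}

{'a': 10, 'b': 115, 'c': 1}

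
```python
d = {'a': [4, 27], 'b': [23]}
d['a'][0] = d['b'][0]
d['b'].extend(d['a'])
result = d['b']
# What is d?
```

After line 1: d = {'a': [4, 27], 'b': [23]}
After line 2 (a[0] = b[0] = 23): d = {'a': [23, 27], 'b': [23]}
After line 3 (b.extend(a) appends [23, 27]): d = {'a': [23, 27], 'b': [23, 23, 27]}
After line 4: result = d['b'] = [23, 23, 27]

{'a': [23, 27], 'b': [23, 23, 27]}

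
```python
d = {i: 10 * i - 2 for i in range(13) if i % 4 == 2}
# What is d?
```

{2: 18, 6: 58, 10: 98}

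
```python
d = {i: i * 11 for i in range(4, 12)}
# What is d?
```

{4: 44, 5: 55, 6: 66, 7: 77, 8: 88, 9: 99, 10: 110, 11: 121}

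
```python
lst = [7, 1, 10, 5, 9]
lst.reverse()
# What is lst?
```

[9, 5, 10, 1, 7]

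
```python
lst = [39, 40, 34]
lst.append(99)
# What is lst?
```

[39, 40, 34, 99]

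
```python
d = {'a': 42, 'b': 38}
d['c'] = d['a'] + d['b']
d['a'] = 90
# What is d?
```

After line 1: d = {'a': 42, 'b': 38}
After line 2 (d['c'] = 42 + 38): d = {'a': 42, 'b': 38, 'c': 80}
After line 3: d = {'a': 90, 'b': 38, 'c': 80}

{'a': 90, 'b': 38, 'c': 80}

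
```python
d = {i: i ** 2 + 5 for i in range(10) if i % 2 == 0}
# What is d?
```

{0: 5, 2: 9, 4: 21, 6: 41, 8: 69}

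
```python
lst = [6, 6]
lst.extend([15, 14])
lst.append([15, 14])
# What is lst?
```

After line 1: lst = [6, 6]
After line 2 (extend unpacks [15, 14]): lst = [6, 6, 15, 14]
After line 3 (append adds [15, 14] as single element): lst = [6, 6, 15, 14, [15, 14]]

[6, 6, 15, 14, [15, 14]]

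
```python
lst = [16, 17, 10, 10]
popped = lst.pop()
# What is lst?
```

[16, 17, 10]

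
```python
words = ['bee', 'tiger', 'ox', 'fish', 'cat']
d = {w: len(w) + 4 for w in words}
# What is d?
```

{'bee': 7, 'tiger': 9, 'ox': 6, 'fish': 8, 'cat': 7}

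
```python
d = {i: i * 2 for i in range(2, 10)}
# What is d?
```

{2: 4, 3: 6, 4: 8, 5: 10, 6: 12, 7: 14, 8: 16, 9: 18}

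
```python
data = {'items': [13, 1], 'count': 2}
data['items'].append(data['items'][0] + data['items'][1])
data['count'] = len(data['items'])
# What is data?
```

After line 1: data = {'items': [13, 1], 'count': 2}
After line 2 (append 13 + 1 = 14): data = {'items': [13, 1, 14], 'count': 2}
After line 3 (count = len(items) = 3): data = {'items': [13, 1, 14], 'count': 3}

{'items': [13, 1, 14], 'count': 3}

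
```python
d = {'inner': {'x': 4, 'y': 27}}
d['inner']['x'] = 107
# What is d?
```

After line 1: d = {'inner': {'x': 4, 'y': 27}}
After line 2 (inner x overwritten): d = {'inner': {'x': 107, 'y': 27}}

{'inner': {'x': 107, 'y': 27}}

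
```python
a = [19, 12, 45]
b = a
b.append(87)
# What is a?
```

After line 1: a = [19, 12, 45]
After line 2 (b = a is an alias, same object): a = [19, 12, 45], b = [19, 12, 45]
After line 3 (b.append mutates the shared list): a = [19, 12, 45, 87], b = [19, 12, 45, 87]

[19, 12, 45, 87]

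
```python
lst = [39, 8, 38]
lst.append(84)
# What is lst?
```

[39, 8, 38, 84]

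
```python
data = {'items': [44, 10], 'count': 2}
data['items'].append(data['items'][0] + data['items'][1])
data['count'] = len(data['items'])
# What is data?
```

After line 1: data = {'items': [44, 10], 'count': 2}
After line 2 (append 44 + 10 = 54): data = {'items': [44, 10, 54], 'count': 2}
After line 3 (count = len(items) = 3): data = {'items': [44, 10, 54], 'count': 3}

{'items': [44, 10, 54], 'count': 3}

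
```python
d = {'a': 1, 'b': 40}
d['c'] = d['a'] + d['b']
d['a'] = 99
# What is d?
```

After line 1: d = {'a': 1, 'b': 40}
After line 2 (d['c'] = 1 + 40): d = {'a': 1, 'b': 40, 'c': 41}
After line 3: d = {'a': 99, 'b': 40, 'c': 41}

{'a': 99, 'b': 40, 'c': 41}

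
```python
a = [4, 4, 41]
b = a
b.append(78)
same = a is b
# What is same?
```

After line 1: a = [4, 4, 41]
After line 2 (b = a is an alias, same object): a = [4, 4, 41], b = [4, 4, 41]
After line 3 (b.append mutates the shared list): a = [4, 4, 41, 78], b = [4, 4, 41, 78]
After line 4 (same = a is b; same object -> True): same = True

True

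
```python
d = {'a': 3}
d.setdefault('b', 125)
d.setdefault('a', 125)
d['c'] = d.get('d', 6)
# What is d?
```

After line 1: d = {'a': 3}
After line 2 (setdefault adds 'b'=125): d = {'a': 3, 'b': 125}
After line 3 (setdefault 'a' no-op, already exists): d = {'a': 3, 'b': 125}
After line 4 (get('d', 6) returns default since 'd' not in d): d = {'a': 3, 'b': 125, 'c': 6}

{'a': 3, 'b': 125, 'c': 6}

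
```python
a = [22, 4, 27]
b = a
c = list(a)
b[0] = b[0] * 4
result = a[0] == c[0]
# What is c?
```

After line 1: a = [22, 4, 27]
After line 2 (b = a, alias): a = [22, 4, 27], b = [22, 4, 27]
After line 3 (c = list(a) is a copy, new object): c = [22, 4, 27]
After line 4 (b[0] = 22 * 4 = 88; mutates shared a/b): a = b = [88, 4, 27], c = [22, 4, 27]
After line 5 (a[0] = 88, c[0] = 22; result = False)

[22, 4, 27]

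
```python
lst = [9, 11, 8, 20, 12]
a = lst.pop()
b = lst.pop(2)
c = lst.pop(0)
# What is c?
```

After line 1: lst = [9, 11, 8, 20, 12]
After line 2 (pop() -> a = 12): lst = [9, 11, 8, 20]
After line 3 (pop(2) -> b = 8): lst = [9, 11, 20]
After line 4 (pop(0) -> c = 9): lst = [11, 20]

9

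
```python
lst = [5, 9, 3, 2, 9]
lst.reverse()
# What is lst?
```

[9, 2, 3, 9, 5]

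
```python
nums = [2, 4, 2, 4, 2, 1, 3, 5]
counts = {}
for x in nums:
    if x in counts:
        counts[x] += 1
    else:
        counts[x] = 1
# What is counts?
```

Initial: counts = {}, nums = [2, 4, 2, 4, 2, 1, 3, 5]
See 2: counts = {2: 1}
See 4: counts = {2: 1, 4: 1}
See 2: counts = {2: 2, 4: 1}
See 4: counts = {2: 2, 4: 2}
See 2: counts = {2: 3, 4: 2}
See 1: counts = {2: 3, 4: 2, 1: 1}
See 3: counts = {2: 3, 4: 2, 1: 1, 3: 1}
See 5: counts = {2: 3, 4: 2, 1: 1, 3: 1, 5: 1}

{2: 3, 4: 2, 1: 1, 3: 1, 5: 1}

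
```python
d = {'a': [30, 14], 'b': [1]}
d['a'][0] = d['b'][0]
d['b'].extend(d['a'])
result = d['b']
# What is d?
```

After line 1: d = {'a': [30, 14], 'b': [1]}
After line 2 (a[0] = b[0] = 1): d = {'a': [1, 14], 'b': [1]}
After line 3 (b.extend(a) appends [1, 14]): d = {'a': [1, 14], 'b': [1, 1, 14]}
After line 4: result = d['b'] = [1, 1, 14]

{'a': [1, 14], 'b': [1, 1, 14]}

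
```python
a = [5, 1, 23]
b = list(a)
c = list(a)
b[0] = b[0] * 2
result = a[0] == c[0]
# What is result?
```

After line 1: a = [5, 1, 23]
After line 2 (b = list(a), copy): a = [5, 1, 23], b = [5, 1, 23]
After line 3 (c = list(a) is a copy, new object): c = [5, 1, 23]
After line 4 (b[0] = 5 * 2 = 10; only b mutates (copy)): a = [5, 1, 23], b = [10, 1, 23], c = [5, 1, 23]
After line 5 (a[0] = 5, c[0] = 5; result = True)

True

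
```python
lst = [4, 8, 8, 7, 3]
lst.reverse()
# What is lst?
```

[3, 7, 8, 8, 4]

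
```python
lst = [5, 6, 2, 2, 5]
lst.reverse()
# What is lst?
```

[5, 2, 2, 6, 5]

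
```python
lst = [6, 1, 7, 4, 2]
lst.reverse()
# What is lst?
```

[2, 4, 7, 1, 6]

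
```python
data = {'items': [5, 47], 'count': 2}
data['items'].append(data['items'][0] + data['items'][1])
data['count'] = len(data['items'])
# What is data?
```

After line 1: data = {'items': [5, 47], 'count': 2}
After line 2 (append 5 + 47 = 52): data = {'items': [5, 47, 52], 'count': 2}
After line 3 (count = len(items) = 3): data = {'items': [5, 47, 52], 'count': 3}

{'items': [5, 47, 52], 'count': 3}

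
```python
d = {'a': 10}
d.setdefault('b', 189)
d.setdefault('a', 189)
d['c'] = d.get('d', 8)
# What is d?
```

After line 1: d = {'a': 10}
After line 2 (setdefault adds 'b'=189): d = {'a': 10, 'b': 189}
After line 3 (setdefault 'a' no-op, already exists): d = {'a': 10, 'b': 189}
After line 4 (get('d', 8) returns default since 'd' not in d): d = {'a': 10, 'b': 189, 'c': 8}

{'a': 10, 'b': 189, 'c': 8}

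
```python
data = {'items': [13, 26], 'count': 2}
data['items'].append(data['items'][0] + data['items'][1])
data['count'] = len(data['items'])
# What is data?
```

After line 1: data = {'items': [13, 26], 'count': 2}
After line 2 (append 13 + 26 = 39): data = {'items': [13, 26, 39], 'count': 2}
After line 3 (count = len(items) = 3): data = {'items': [13, 26, 39], 'count': 3}

{'items': [13, 26, 39], 'count': 3}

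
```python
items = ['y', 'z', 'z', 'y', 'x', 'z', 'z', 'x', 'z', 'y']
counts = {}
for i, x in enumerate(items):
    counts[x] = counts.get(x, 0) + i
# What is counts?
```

Initial: counts = {}, items = ['y', 'z', 'z', 'y', 'x', 'z', 'z', 'x', 'z', 'y']
i=0, x='y': counts = {'y': 0}
i=1, x='z': counts = {'y': 0, 'z': 1}
i=2, x='z': counts = {'y': 0, 'z': 3}
i=3, x='y': counts = {'y': 3, 'z': 3}
i=4, x='x': counts = {'y': 3, 'z': 3, 'x': 4}
i=5, x='z': counts = {'y': 3, 'z': 8, 'x': 4}
i=6, x='z': counts = {'y': 3, 'z': 14, 'x': 4}
i=7, x='x': counts = {'y': 3, 'z': 14, 'x': 11}
i=8, x='z': counts = {'y': 3, 'z': 22, 'x': 11}
i=9, x='y': counts = {'y': 12, 'z': 22, 'x': 11}

{'y': 12, 'z': 22, 'x': 11}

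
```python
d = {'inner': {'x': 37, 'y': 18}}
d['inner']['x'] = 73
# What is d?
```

After line 1: d = {'inner': {'x': 37, 'y': 18}}
After line 2 (inner x overwritten): d = {'inner': {'x': 73, 'y': 18}}

{'inner': {'x': 73, 'y': 18}}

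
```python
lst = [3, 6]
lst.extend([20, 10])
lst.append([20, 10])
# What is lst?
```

After line 1: lst = [3, 6]
After line 2 (extend unpacks [20, 10]): lst = [3, 6, 20, 10]
After line 3 (append adds [20, 10] as single element): lst = [3, 6, 20, 10, [20, 10]]

[3, 6, 20, 10, [20, 10]]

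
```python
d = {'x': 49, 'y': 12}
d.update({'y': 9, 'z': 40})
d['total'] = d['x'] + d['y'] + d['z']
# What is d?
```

After line 1: d = {'x': 49, 'y': 12}
After line 2 (y overwritten, z added): d = {'x': 49, 'y': 9, 'z': 40}
After line 3 (total = 49 + 9 + 40 = 98): d = {'x': 49, 'y': 9, 'z': 40, 'total': 98}

{'x': 49, 'y': 9, 'z': 40, 'total': 98}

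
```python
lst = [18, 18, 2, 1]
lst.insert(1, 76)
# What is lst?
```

[18, 76, 18, 2, 1]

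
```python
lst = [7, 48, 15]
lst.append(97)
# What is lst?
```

[7, 48, 15, 97]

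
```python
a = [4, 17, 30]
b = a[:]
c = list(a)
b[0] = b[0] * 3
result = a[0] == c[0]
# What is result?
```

After line 1: a = [4, 17, 30]
After line 2 (b = a[:], copy): a = [4, 17, 30], b = [4, 17, 30]
After line 3 (c = list(a) is a copy, new object): c = [4, 17, 30]
After line 4 (b[0] = 4 * 3 = 12; only b mutates (copy)): a = [4, 17, 30], b = [12, 17, 30], c = [4, 17, 30]
After line 5 (a[0] = 4, c[0] = 4; result = True)

True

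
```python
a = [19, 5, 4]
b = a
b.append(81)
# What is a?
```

After line 1: a = [19, 5, 4]
After line 2 (b = a is an alias, same object): a = [19, 5, 4], b = [19, 5, 4]
After line 3 (b.append mutates the shared list): a = [19, 5, 4, 81], b = [19, 5, 4, 81]

[19, 5, 4, 81]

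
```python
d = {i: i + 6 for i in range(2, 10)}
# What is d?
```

{2: 8, 3: 9, 4: 10, 5: 11, 6: 12, 7: 13, 8: 14, 9: 15}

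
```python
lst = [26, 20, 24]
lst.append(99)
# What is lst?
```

[26, 20, 24, 99]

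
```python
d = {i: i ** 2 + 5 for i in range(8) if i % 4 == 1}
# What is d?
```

{1: 6, 5: 30}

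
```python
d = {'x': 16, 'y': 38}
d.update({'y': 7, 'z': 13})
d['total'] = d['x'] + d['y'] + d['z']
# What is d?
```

After line 1: d = {'x': 16, 'y': 38}
After line 2 (y overwritten, z added): d = {'x': 16, 'y': 7, 'z': 13}
After line 3 (total = 16 + 7 + 13 = 36): d = {'x': 16, 'y': 7, 'z': 13, 'total': 36}

{'x': 16, 'y': 7, 'z': 13, 'total': 36}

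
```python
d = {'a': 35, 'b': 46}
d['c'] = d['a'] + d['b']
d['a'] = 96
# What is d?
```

After line 1: d = {'a': 35, 'b': 46}
After line 2 (d['c'] = 35 + 46): d = {'a': 35, 'b': 46, 'c': 81}
After line 3: d = {'a': 96, 'b': 46, 'c': 81}

{'a': 96, 'b': 46, 'c': 81}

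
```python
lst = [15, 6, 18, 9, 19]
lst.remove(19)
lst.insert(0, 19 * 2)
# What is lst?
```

After line 1: lst = [15, 6, 18, 9, 19]
After line 2 (remove first 19): lst = [15, 6, 18, 9]
After line 3 (insert 38 at index 0): lst = [38, 15, 6, 18, 9]

[38, 15, 6, 18, 9]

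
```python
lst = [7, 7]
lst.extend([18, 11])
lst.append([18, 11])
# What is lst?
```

After line 1: lst = [7, 7]
After line 2 (extend unpacks [18, 11]): lst = [7, 7, 18, 11]
After line 3 (append adds [18, 11] as single element): lst = [7, 7, 18, 11, [18, 11]]

[7, 7, 18, 11, [18, 11]]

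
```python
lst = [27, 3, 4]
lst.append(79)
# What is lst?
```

[27, 3, 4, 79]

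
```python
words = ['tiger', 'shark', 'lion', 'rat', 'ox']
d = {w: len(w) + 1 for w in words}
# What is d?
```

{'tiger': 6, 'shark': 6, 'lion': 5, 'rat': 4, 'ox': 3}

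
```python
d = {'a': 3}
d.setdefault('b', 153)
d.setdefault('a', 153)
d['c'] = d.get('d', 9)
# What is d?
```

After line 1: d = {'a': 3}
After line 2 (setdefault adds 'b'=153): d = {'a': 3, 'b': 153}
After line 3 (setdefault 'a' no-op, already exists): d = {'a': 3, 'b': 153}
After line 4 (get('d', 9) returns default since 'd' not in d): d = {'a': 3, 'b': 153, 'c': 9}

{'a': 3, 'b': 153, 'c': 9}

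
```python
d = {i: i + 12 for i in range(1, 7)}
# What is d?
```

{1: 13, 2: 14, 3: 15, 4: 16, 5: 17, 6: 18}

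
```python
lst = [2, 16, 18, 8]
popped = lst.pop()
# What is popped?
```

8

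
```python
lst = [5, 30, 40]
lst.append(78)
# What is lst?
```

[5, 30, 40, 78]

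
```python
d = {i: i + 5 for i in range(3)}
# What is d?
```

{0: 5, 1: 6, 2: 7}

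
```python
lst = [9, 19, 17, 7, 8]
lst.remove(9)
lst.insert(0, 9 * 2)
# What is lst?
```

After line 1: lst = [9, 19, 17, 7, 8]
After line 2 (remove first 9): lst = [19, 17, 7, 8]
After line 3 (insert 18 at index 0): lst = [18, 19, 17, 7, 8]

[18, 19, 17, 7, 8]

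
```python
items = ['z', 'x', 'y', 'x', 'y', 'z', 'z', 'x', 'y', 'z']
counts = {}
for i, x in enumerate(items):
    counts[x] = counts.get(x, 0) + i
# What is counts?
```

Initial: counts = {}, items = ['z', 'x', 'y', 'x', 'y', 'z', 'z', 'x', 'y', 'z']
i=0, x='z': counts = {'z': 0}
i=1, x='x': counts = {'z': 0, 'x': 1}
i=2, x='y': counts = {'z': 0, 'x': 1, 'y': 2}
i=3, x='x': counts = {'z': 0, 'x': 4, 'y': 2}
i=4, x='y': counts = {'z': 0, 'x': 4, 'y': 6}
i=5, x='z': counts = {'z': 5, 'x': 4, 'y': 6}
i=6, x='z': counts = {'z': 11, 'x': 4, 'y': 6}
i=7, x='x': counts = {'z': 11, 'x': 11, 'y': 6}
i=8, x='y': counts = {'z': 11, 'x': 11, 'y': 14}
i=9, x='z': counts = {'z': 20, 'x': 11, 'y': 14}

{'z': 20, 'x': 11, 'y': 14}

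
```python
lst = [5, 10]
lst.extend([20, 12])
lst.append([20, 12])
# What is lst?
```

After line 1: lst = [5, 10]
After line 2 (extend unpacks [20, 12]): lst = [5, 10, 20, 12]
After line 3 (append adds [20, 12] as single element): lst = [5, 10, 20, 12, [20, 12]]

[5, 10, 20, 12, [20, 12]]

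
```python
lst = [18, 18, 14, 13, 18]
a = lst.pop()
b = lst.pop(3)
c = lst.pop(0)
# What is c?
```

After line 1: lst = [18, 18, 14, 13, 18]
After line 2 (pop() -> a = 18): lst = [18, 18, 14, 13]
After line 3 (pop(3) -> b = 13): lst = [18, 18, 14]
After line 4 (pop(0) -> c = 18): lst = [18, 14]

18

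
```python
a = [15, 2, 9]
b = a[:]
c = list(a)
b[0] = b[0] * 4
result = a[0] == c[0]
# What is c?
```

After line 1: a = [15, 2, 9]
After line 2 (b = a[:], copy): a = [15, 2, 9], b = [15, 2, 9]
After line 3 (c = list(a) is a copy, new object): c = [15, 2, 9]
After line 4 (b[0] = 15 * 4 = 60; only b mutates (copy)): a = [15, 2, 9], b = [60, 2, 9], c = [15, 2, 9]
After line 5 (a[0] = 15, c[0] = 15; result = True)

[15, 2, 9]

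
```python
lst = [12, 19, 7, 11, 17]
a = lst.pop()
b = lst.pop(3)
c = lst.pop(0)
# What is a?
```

After line 1: lst = [12, 19, 7, 11, 17]
After line 2 (pop() -> a = 17): lst = [12, 19, 7, 11]
After line 3 (pop(3) -> b = 11): lst = [12, 19, 7]
After line 4 (pop(0) -> c = 12): lst = [19, 7]

17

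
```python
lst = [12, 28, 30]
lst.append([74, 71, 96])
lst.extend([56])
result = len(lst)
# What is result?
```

After line 1: lst = [12, 28, 30]
After line 2 (append adds [74, 71, 96] as single element): lst = [12, 28, 30, [74, 71, 96]]
After line 3 (extend unpacks [56], adds 56): lst = [12, 28, 30, [74, 71, 96], 56]
After line 4: result = len(lst) = 5

5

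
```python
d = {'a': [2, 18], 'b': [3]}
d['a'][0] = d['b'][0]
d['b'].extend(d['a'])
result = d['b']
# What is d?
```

After line 1: d = {'a': [2, 18], 'b': [3]}
After line 2 (a[0] = b[0] = 3): d = {'a': [3, 18], 'b': [3]}
After line 3 (b.extend(a) appends [3, 18]): d = {'a': [3, 18], 'b': [3, 3, 18]}
After line 4: result = d['b'] = [3, 3, 18]

{'a': [3, 18], 'b': [3, 3, 18]}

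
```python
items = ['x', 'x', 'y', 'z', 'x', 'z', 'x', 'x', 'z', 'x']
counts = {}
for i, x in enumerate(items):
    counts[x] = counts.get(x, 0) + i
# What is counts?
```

Initial: counts = {}, items = ['x', 'x', 'y', 'z', 'x', 'z', 'x', 'x', 'z', 'x']
i=0, x='x': counts = {'x': 0}
i=1, x='x': counts = {'x': 1}
i=2, x='y': counts = {'x': 1, 'y': 2}
i=3, x='z': counts = {'x': 1, 'y': 2, 'z': 3}
i=4, x='x': counts = {'x': 5, 'y': 2, 'z': 3}
i=5, x='z': counts = {'x': 5, 'y': 2, 'z': 8}
i=6, x='x': counts = {'x': 11, 'y': 2, 'z': 8}
i=7, x='x': counts = {'x': 18, 'y': 2, 'z': 8}
i=8, x='z': counts = {'x': 18, 'y': 2, 'z': 16}
i=9, x='x': counts = {'x': 27, 'y': 2, 'z': 16}

{'x': 27, 'y': 2, 'z': 16}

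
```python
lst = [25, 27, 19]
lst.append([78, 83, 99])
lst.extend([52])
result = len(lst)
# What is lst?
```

After line 1: lst = [25, 27, 19]
After line 2 (append adds [78, 83, 99] as single element): lst = [25, 27, 19, [78, 83, 99]]
After line 3 (extend unpacks [52], adds 52): lst = [25, 27, 19, [78, 83, 99], 52]
After line 4: result = len(lst) = 5

[25, 27, 19, [78, 83, 99], 52]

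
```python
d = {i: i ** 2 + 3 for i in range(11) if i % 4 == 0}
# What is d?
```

{0: 3, 4: 19, 8: 67}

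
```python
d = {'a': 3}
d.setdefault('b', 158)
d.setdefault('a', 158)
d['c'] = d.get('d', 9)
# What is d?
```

After line 1: d = {'a': 3}
After line 2 (setdefault adds 'b'=158): d = {'a': 3, 'b': 158}
After line 3 (setdefault 'a' no-op, already exists): d = {'a': 3, 'b': 158}
After line 4 (get('d', 9) returns default since 'd' not in d): d = {'a': 3, 'b': 158, 'c': 9}

{'a': 3, 'b': 158, 'c': 9}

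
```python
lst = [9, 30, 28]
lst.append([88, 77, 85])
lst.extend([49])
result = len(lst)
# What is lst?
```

After line 1: lst = [9, 30, 28]
After line 2 (append adds [88, 77, 85] as single element): lst = [9, 30, 28, [88, 77, 85]]
After line 3 (extend unpacks [49], adds 49): lst = [9, 30, 28, [88, 77, 85], 49]
After line 4: result = len(lst) = 5

[9, 30, 28, [88, 77, 85], 49]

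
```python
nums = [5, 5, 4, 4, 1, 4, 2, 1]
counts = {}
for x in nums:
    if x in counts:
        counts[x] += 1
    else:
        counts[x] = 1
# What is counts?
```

Initial: counts = {}, nums = [5, 5, 4, 4, 1, 4, 2, 1]
See 5: counts = {5: 1}
See 5: counts = {5: 2}
See 4: counts = {5: 2, 4: 1}
See 4: counts = {5: 2, 4: 2}
See 1: counts = {5: 2, 4: 2, 1: 1}
See 4: counts = {5: 2, 4: 3, 1: 1}
See 2: counts = {5: 2, 4: 3, 1: 1, 2: 1}
See 1: counts = {5: 2, 4: 3, 1: 2, 2: 1}

{5: 2, 4: 3, 1: 2, 2: 1}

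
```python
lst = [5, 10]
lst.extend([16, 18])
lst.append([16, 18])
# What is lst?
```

After line 1: lst = [5, 10]
After line 2 (extend unpacks [16, 18]): lst = [5, 10, 16, 18]
After line 3 (append adds [16, 18] as single element): lst = [5, 10, 16, 18, [16, 18]]

[5, 10, 16, 18, [16, 18]]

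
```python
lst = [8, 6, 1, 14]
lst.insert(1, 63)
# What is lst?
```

[8, 63, 6, 1, 14]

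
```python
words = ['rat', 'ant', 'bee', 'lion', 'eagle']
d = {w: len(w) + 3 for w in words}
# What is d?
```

{'rat': 6, 'ant': 6, 'bee': 6, 'lion': 7, 'eagle': 8}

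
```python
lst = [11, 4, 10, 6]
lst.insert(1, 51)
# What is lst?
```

[11, 51, 4, 10, 6]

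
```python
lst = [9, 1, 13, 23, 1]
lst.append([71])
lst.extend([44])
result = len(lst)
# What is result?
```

After line 1: lst = [9, 1, 13, 23, 1]
After line 2 (append adds [71] as single element): lst = [9, 1, 13, 23, 1, [71]]
After line 3 (extend unpacks [44], adds 44): lst = [9, 1, 13, 23, 1, [71], 44]
After line 4: result = len(lst) = 7

7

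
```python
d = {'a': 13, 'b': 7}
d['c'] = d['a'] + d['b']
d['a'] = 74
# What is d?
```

After line 1: d = {'a': 13, 'b': 7}
After line 2 (d['c'] = 13 + 7): d = {'a': 13, 'b': 7, 'c': 20}
After line 3: d = {'a': 74, 'b': 7, 'c': 20}

{'a': 74, 'b': 7, 'c': 20}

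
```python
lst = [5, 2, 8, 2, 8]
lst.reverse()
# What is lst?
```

[8, 2, 8, 2, 5]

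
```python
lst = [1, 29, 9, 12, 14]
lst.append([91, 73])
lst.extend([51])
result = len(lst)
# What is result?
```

After line 1: lst = [1, 29, 9, 12, 14]
After line 2 (append adds [91, 73] as single element): lst = [1, 29, 9, 12, 14, [91, 73]]
After line 3 (extend unpacks [51], adds 51): lst = [1, 29, 9, 12, 14, [91, 73], 51]
After line 4: result = len(lst) = 7

7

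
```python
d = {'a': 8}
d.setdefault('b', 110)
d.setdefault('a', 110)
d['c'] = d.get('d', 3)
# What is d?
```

After line 1: d = {'a': 8}
After line 2 (setdefault adds 'b'=110): d = {'a': 8, 'b': 110}
After line 3 (setdefault 'a' no-op, already exists): d = {'a': 8, 'b': 110}
After line 4 (get('d', 3) returns default since 'd' not in d): d = {'a': 8, 'b': 110, 'c': 3}

{'a': 8, 'b': 110, 'c': 3}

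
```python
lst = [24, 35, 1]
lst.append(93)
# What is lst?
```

[24, 35, 1, 93]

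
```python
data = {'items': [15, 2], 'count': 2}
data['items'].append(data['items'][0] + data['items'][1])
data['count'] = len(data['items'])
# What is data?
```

After line 1: data = {'items': [15, 2], 'count': 2}
After line 2 (append 15 + 2 = 17): data = {'items': [15, 2, 17], 'count': 2}
After line 3 (count = len(items) = 3): data = {'items': [15, 2, 17], 'count': 3}

{'items': [15, 2, 17], 'count': 3}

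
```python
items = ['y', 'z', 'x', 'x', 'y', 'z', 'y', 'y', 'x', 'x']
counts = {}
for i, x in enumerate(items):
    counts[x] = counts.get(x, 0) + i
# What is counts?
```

Initial: counts = {}, items = ['y', 'z', 'x', 'x', 'y', 'z', 'y', 'y', 'x', 'x']
i=0, x='y': counts = {'y': 0}
i=1, x='z': counts = {'y': 0, 'z': 1}
i=2, x='x': counts = {'y': 0, 'z': 1, 'x': 2}
i=3, x='x': counts = {'y': 0, 'z': 1, 'x': 5}
i=4, x='y': counts = {'y': 4, 'z': 1, 'x': 5}
i=5, x='z': counts = {'y': 4, 'z': 6, 'x': 5}
i=6, x='y': counts = {'y': 10, 'z': 6, 'x': 5}
i=7, x='y': counts = {'y': 17, 'z': 6, 'x': 5}
i=8, x='x': counts = {'y': 17, 'z': 6, 'x': 13}
i=9, x='x': counts = {'y': 17, 'z': 6, 'x': 22}

{'y': 17, 'z': 6, 'x': 22}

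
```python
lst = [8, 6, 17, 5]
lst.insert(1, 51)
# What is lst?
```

[8, 51, 6, 17, 5]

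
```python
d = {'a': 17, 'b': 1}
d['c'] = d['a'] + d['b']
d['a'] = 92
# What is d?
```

After line 1: d = {'a': 17, 'b': 1}
After line 2 (d['c'] = 17 + 1): d = {'a': 17, 'b': 1, 'c': 18}
After line 3: d = {'a': 92, 'b': 1, 'c': 18}

{'a': 92, 'b': 1, 'c': 18}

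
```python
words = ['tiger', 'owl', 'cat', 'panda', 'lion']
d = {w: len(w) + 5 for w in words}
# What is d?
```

{'tiger': 10, 'owl': 8, 'cat': 8, 'panda': 10, 'lion': 9}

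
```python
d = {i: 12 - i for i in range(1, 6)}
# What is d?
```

{1: 11, 2: 10, 3: 9, 4: 8, 5: 7}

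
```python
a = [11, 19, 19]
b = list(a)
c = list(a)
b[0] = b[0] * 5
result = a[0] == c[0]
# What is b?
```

After line 1: a = [11, 19, 19]
After line 2 (b = list(a), copy): a = [11, 19, 19], b = [11, 19, 19]
After line 3 (c = list(a) is a copy, new object): c = [11, 19, 19]
After line 4 (b[0] = 11 * 5 = 55; only b mutates (copy)): a = [11, 19, 19], b = [55, 19, 19], c = [11, 19, 19]
After line 5 (a[0] = 11, c[0] = 11; result = True)

[55, 19, 19]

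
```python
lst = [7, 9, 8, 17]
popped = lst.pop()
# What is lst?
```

[7, 9, 8]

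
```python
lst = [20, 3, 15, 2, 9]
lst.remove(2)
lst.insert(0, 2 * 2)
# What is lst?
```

After line 1: lst = [20, 3, 15, 2, 9]
After line 2 (remove first 2): lst = [20, 3, 15, 9]
After line 3 (insert 4 at index 0): lst = [4, 20, 3, 15, 9]

[4, 20, 3, 15, 9]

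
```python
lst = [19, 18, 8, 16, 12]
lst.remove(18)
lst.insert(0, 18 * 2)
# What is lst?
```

After line 1: lst = [19, 18, 8, 16, 12]
After line 2 (remove first 18): lst = [19, 8, 16, 12]
After line 3 (insert 36 at index 0): lst = [36, 19, 8, 16, 12]

[36, 19, 8, 16, 12]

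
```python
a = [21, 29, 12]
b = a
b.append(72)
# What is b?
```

After line 1: a = [21, 29, 12]
After line 2 (b = a is an alias, same object): a = [21, 29, 12], b = [21, 29, 12]
After line 3 (b.append mutates the shared list): a = [21, 29, 12, 72], b = [21, 29, 12, 72]

[21, 29, 12, 72]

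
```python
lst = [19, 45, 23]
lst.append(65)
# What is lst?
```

[19, 45, 23, 65]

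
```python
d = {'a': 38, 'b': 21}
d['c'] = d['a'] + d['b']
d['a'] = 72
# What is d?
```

After line 1: d = {'a': 38, 'b': 21}
After line 2 (d['c'] = 38 + 21): d = {'a': 38, 'b': 21, 'c': 59}
After line 3: d = {'a': 72, 'b': 21, 'c': 59}

{'a': 72, 'b': 21, 'c': 59}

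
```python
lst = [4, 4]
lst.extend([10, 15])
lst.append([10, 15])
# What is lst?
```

After line 1: lst = [4, 4]
After line 2 (extend unpacks [10, 15]): lst = [4, 4, 10, 15]
After line 3 (append adds [10, 15] as single element): lst = [4, 4, 10, 15, [10, 15]]

[4, 4, 10, 15, [10, 15]]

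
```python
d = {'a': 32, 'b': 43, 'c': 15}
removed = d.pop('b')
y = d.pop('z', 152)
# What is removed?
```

After line 1: d = {'a': 32, 'b': 43, 'c': 15}
After line 2 (pop 'b' returns 43): d = {'a': 32, 'c': 15}, removed = 43
After line 3 (pop 'z' missing, returns default 152): d = {'a': 32, 'c': 15}, y = 152

43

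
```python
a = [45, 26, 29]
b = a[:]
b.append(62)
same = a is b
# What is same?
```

After line 1: a = [45, 26, 29]
After line 2 (b = a[:] is a shallow copy, new object): a = [45, 26, 29], b = [45, 26, 29]
After line 3 (append only mutates b): a = [45, 26, 29], b = [45, 26, 29, 62]
After line 4 (same = a is b; different objects -> False): same = False

False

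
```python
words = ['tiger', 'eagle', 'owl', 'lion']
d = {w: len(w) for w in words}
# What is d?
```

{'tiger': 5, 'eagle': 5, 'owl': 3, 'lion': 4}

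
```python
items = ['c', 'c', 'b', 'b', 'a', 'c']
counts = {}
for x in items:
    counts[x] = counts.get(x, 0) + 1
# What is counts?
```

Initial: counts = {}, items = ['c', 'c', 'b', 'b', 'a', 'c']
See 'c': counts = {'c': 1}
See 'c': counts = {'c': 2}
See 'b': counts = {'c': 2, 'b': 1}
See 'b': counts = {'c': 2, 'b': 2}
See 'a': counts = {'c': 2, 'b': 2, 'a': 1}
See 'c': counts = {'c': 3, 'b': 2, 'a': 1}

{'c': 3, 'b': 2, 'a': 1}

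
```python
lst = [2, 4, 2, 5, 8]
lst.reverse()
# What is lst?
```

[8, 5, 2, 4, 2]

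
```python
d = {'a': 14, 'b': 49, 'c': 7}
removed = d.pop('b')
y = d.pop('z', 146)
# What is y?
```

After line 1: d = {'a': 14, 'b': 49, 'c': 7}
After line 2 (pop 'b' returns 49): d = {'a': 14, 'c': 7}, removed = 49
After line 3 (pop 'z' missing, returns default 146): d = {'a': 14, 'c': 7}, y = 146

146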